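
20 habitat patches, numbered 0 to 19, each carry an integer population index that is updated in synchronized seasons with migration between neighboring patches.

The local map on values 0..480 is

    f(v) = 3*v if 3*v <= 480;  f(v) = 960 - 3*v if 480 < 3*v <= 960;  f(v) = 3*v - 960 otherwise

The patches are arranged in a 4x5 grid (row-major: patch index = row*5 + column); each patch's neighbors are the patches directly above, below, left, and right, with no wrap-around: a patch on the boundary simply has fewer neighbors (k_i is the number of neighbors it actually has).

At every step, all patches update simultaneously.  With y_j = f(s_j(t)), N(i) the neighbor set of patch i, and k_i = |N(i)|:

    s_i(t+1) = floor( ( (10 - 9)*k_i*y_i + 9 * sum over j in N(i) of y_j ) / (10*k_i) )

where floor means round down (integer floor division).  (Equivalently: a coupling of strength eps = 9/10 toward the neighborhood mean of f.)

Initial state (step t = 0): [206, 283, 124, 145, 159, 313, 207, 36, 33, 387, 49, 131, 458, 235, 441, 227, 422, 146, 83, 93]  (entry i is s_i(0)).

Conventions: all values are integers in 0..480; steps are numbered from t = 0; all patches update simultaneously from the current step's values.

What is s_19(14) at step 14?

Answer: s_19(14) = 181

Derivation:
t=0: [206, 283, 124, 145, 159, 313, 207, 36, 33, 387, 49, 131, 458, 235, 441, 227, 422, 146, 83, 93]
t=1: [93, 327, 233, 327, 333, 250, 176, 286, 234, 301, 222, 310, 310, 278, 256, 231, 363, 334, 316, 303]
t=2: [131, 293, 69, 169, 39, 322, 124, 230, 94, 152, 181, 202, 70, 123, 89, 217, 114, 55, 66, 96]
t=3: [78, 299, 261, 227, 420, 355, 197, 267, 376, 245, 242, 337, 281, 252, 360, 372, 282, 241, 266, 238]
t=4: [99, 240, 168, 221, 256, 261, 121, 202, 211, 198, 117, 192, 158, 147, 214, 172, 144, 141, 222, 151]
t=5: [217, 358, 312, 322, 317, 321, 296, 399, 360, 287, 336, 402, 407, 362, 409, 396, 418, 402, 424, 320]
t=6: [83, 132, 109, 46, 48, 129, 142, 131, 117, 128, 147, 176, 218, 228, 94, 176, 245, 284, 142, 260]
t=7: [377, 340, 310, 260, 249, 373, 404, 356, 303, 271, 419, 357, 302, 334, 280, 342, 314, 297, 211, 336]
t=8: [115, 141, 107, 106, 168, 231, 123, 97, 112, 129, 130, 150, 79, 128, 83, 148, 75, 126, 80, 205]
t=9: [345, 352, 341, 365, 362, 357, 358, 313, 344, 351, 387, 319, 361, 277, 359, 321, 404, 248, 356, 254]
t=10: [100, 85, 81, 91, 115, 128, 63, 85, 92, 103, 55, 155, 95, 107, 137, 204, 91, 166, 173, 121]
t=11: [317, 245, 259, 286, 296, 234, 324, 248, 288, 340, 375, 251, 366, 350, 339, 231, 409, 345, 387, 419]
t=12: [218, 83, 181, 115, 80, 81, 205, 118, 114, 73, 236, 151, 146, 119, 139, 221, 191, 189, 158, 145]
t=13: [252, 345, 326, 334, 277, 295, 326, 382, 321, 321, 323, 365, 394, 411, 345, 317, 381, 429, 402, 444]
t=14: [87, 79, 92, 49, 33, 76, 107, 77, 113, 62, 66, 110, 229, 150, 201, 87, 159, 228, 316, 181]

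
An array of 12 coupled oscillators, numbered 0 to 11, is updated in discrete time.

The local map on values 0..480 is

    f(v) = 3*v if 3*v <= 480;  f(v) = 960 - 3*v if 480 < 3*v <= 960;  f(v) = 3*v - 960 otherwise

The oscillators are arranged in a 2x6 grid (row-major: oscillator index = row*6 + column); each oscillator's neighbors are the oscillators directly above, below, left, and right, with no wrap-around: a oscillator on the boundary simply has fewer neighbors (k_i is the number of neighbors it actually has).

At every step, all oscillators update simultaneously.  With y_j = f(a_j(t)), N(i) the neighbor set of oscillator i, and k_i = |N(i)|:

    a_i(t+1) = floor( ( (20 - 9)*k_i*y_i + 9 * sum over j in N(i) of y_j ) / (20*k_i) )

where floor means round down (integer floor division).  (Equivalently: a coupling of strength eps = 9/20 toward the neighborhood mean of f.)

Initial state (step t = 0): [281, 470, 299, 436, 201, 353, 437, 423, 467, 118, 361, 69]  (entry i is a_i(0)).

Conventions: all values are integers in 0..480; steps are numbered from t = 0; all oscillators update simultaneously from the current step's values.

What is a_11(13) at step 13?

Simulating step by step:
t=0: [281, 470, 299, 436, 201, 353, 437, 423, 467, 118, 361, 69]
t=1: [244, 320, 220, 307, 281, 181, 288, 356, 351, 331, 205, 163]
t=2: [147, 95, 184, 88, 184, 361, 128, 87, 117, 89, 282, 430]
t=3: [393, 323, 359, 307, 299, 233, 369, 296, 333, 256, 213, 234]
t=4: [155, 66, 77, 77, 127, 215, 146, 68, 78, 165, 253, 272]
t=5: [398, 243, 226, 288, 321, 291, 391, 242, 263, 355, 259, 195]
t=6: [228, 239, 229, 111, 56, 132, 222, 220, 187, 125, 173, 267]
t=7: [272, 261, 296, 305, 267, 291, 291, 305, 361, 382, 347, 275]
t=8: [138, 136, 91, 87, 119, 114, 90, 82, 113, 139, 116, 112]
t=9: [380, 364, 301, 300, 339, 344, 297, 287, 326, 371, 357, 340]
t=10: [144, 123, 62, 73, 67, 65, 100, 87, 56, 112, 101, 74]
t=11: [388, 334, 215, 228, 218, 202, 320, 269, 209, 288, 280, 234]
t=12: [121, 123, 270, 259, 280, 321, 80, 140, 267, 162, 165, 248]
t=13: [336, 342, 189, 212, 163, 77, 308, 346, 244, 381, 377, 224]

Answer: a_11(13) = 224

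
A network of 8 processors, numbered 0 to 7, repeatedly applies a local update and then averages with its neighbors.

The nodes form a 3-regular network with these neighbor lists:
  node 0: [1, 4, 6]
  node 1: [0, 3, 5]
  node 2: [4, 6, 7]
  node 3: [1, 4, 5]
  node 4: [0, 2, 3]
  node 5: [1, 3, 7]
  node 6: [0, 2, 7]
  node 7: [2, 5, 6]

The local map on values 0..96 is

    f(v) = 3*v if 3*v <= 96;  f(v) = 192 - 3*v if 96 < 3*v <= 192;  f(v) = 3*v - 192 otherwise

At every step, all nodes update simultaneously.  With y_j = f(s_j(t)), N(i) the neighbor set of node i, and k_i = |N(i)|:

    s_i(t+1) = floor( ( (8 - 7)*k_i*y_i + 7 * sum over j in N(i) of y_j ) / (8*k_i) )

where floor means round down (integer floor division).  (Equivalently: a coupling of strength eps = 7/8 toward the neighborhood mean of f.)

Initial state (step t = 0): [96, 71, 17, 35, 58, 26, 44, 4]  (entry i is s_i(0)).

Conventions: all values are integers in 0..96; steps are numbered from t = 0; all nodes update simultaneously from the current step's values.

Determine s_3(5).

Answer: s_3(5) = 28

Derivation:
t=0: [96, 71, 17, 35, 58, 26, 44, 4]
t=1: [40, 78, 32, 45, 70, 44, 53, 56]
t=2: [36, 60, 33, 42, 67, 43, 60, 58]
t=3: [20, 63, 23, 32, 72, 35, 58, 51]
t=4: [20, 71, 32, 45, 68, 51, 51, 55]
t=5: [28, 48, 34, 28, 63, 35, 58, 54]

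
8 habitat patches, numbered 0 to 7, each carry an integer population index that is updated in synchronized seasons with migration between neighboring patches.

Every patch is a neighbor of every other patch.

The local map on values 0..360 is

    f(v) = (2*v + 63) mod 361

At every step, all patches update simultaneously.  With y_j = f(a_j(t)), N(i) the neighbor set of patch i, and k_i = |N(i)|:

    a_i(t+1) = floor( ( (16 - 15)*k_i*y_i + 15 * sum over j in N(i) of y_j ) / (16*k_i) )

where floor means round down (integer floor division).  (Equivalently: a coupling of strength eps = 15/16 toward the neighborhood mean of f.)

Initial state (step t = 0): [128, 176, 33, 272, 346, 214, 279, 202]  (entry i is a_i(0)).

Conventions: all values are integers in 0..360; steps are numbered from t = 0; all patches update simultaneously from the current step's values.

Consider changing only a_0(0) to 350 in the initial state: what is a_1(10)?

Simulating step by step:
t=0: [350, 176, 33, 272, 346, 214, 279, 202]
t=1: [130, 129, 124, 116, 131, 124, 115, 126]
t=2: [310, 311, 311, 312, 310, 311, 313, 311]
t=3: [324, 324, 324, 324, 324, 324, 323, 324]
t=4: [349, 349, 349, 349, 349, 349, 349, 349]
t=5: [39, 39, 39, 39, 39, 39, 39, 39]
t=6: [141, 141, 141, 141, 141, 141, 141, 141]
t=7: [345, 345, 345, 345, 345, 345, 345, 345]
t=8: [31, 31, 31, 31, 31, 31, 31, 31]
t=9: [125, 125, 125, 125, 125, 125, 125, 125]
t=10: [313, 313, 313, 313, 313, 313, 313, 313]

Answer: a_1(10) = 313
Key observation: This trace re-runs the system from the modified initial state.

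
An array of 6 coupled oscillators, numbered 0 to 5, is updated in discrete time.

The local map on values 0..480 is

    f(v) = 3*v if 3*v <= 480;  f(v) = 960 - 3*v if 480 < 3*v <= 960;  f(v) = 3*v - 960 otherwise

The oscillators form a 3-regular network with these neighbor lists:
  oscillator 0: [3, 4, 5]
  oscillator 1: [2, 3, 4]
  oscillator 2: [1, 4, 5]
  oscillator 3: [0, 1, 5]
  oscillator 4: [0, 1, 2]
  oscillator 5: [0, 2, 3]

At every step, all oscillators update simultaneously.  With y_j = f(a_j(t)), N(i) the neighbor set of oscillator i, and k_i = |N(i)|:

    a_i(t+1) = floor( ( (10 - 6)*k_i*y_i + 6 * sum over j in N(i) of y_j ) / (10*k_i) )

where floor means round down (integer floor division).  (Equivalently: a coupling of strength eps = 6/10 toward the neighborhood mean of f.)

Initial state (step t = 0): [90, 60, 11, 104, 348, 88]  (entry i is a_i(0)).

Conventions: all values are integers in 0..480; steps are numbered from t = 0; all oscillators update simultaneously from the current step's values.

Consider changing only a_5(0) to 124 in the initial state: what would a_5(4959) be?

Answer: a_5(4959) = 258
Key observation: The state at step 20, [294, 294, 294, 294, 294, 294], reappears at step 28: the system is in a cycle of period 8 from step 20 on.  Therefore the state at step 4959 equals the state at step 20 + ((4959 - 20) mod 8) = 23, which is [258, 258, 258, 258, 258, 258].

Derivation:
t=0: [90, 60, 11, 104, 348, 124]
t=1: [261, 157, 140, 289, 130, 271]
t=2: [196, 369, 369, 196, 369, 196]
t=3: [327, 192, 192, 327, 192, 327]
t=4: [93, 311, 311, 93, 311, 93]
t=5: [228, 77, 77, 228, 77, 228]
t=6: [267, 240, 240, 267, 240, 267]
t=7: [175, 223, 223, 175, 223, 175]
t=8: [406, 319, 319, 406, 319, 406]
t=9: [207, 54, 54, 207, 54, 207]
t=10: [303, 197, 197, 303, 197, 303]
t=11: [114, 305, 305, 114, 305, 114]
t=12: [282, 104, 104, 282, 104, 282]
t=13: [153, 272, 272, 153, 272, 153]
t=14: [396, 207, 207, 396, 207, 396]
t=15: [250, 316, 316, 250, 316, 250]
t=16: [170, 51, 51, 170, 51, 170]
t=17: [390, 212, 212, 390, 212, 390]
t=18: [232, 301, 301, 232, 301, 232]
t=19: [222, 98, 98, 222, 98, 222]
t=20: [294, 294, 294, 294, 294, 294]
t=21: [78, 78, 78, 78, 78, 78]
t=22: [234, 234, 234, 234, 234, 234]
t=23: [258, 258, 258, 258, 258, 258]
t=24: [186, 186, 186, 186, 186, 186]
t=25: [402, 402, 402, 402, 402, 402]
t=26: [246, 246, 246, 246, 246, 246]
t=27: [222, 222, 222, 222, 222, 222]
t=28: [294, 294, 294, 294, 294, 294]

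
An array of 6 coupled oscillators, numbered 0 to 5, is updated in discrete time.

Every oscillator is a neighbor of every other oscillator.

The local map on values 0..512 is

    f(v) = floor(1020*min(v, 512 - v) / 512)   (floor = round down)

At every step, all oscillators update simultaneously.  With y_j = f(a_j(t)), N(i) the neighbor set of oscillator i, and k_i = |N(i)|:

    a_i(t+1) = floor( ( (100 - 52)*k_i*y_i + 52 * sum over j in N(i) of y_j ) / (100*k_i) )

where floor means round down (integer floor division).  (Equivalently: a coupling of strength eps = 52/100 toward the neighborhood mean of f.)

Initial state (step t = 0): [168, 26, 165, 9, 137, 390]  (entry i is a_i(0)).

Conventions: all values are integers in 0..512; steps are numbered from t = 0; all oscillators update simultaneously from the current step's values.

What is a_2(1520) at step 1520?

Answer: a_2(1520) = 110
Key observation: The state at step 18, [433, 432, 433, 432, 433, 433], reappears at step 26: the system is in a cycle of period 8 from step 18 on.  Therefore the state at step 1520 equals the state at step 18 + ((1520 - 18) mod 8) = 24, which is [110, 109, 110, 109, 110, 110].

Derivation:
t=0: [168, 26, 165, 9, 137, 390]
t=1: [255, 148, 252, 135, 231, 220]
t=2: [447, 367, 445, 357, 429, 421]
t=3: [173, 233, 175, 241, 187, 193]
t=4: [378, 423, 379, 429, 388, 393]
t=5: [241, 207, 240, 203, 233, 230]
t=6: [460, 435, 460, 432, 454, 452]
t=7: [116, 135, 116, 137, 121, 122]
t=8: [241, 255, 241, 256, 245, 245]
t=9: [487, 498, 487, 498, 490, 490]
t=10: [43, 34, 43, 34, 40, 40]
t=11: [80, 73, 80, 73, 77, 77]
t=12: [154, 149, 154, 149, 152, 152]
t=13: [303, 299, 303, 299, 301, 301]
t=14: [418, 421, 418, 421, 420, 420]
t=15: [184, 182, 184, 182, 183, 183]
t=16: [364, 363, 364, 363, 364, 364]
t=17: [294, 295, 294, 295, 294, 294]
t=18: [433, 432, 433, 432, 433, 433]
t=19: [157, 158, 157, 158, 157, 157]
t=20: [312, 313, 312, 313, 312, 312]
t=21: [397, 396, 397, 396, 397, 397]
t=22: [229, 230, 229, 230, 229, 229]
t=23: [456, 457, 456, 457, 456, 456]
t=24: [110, 109, 110, 109, 110, 110]
t=25: [218, 217, 218, 217, 218, 218]
t=26: [433, 432, 433, 432, 433, 433]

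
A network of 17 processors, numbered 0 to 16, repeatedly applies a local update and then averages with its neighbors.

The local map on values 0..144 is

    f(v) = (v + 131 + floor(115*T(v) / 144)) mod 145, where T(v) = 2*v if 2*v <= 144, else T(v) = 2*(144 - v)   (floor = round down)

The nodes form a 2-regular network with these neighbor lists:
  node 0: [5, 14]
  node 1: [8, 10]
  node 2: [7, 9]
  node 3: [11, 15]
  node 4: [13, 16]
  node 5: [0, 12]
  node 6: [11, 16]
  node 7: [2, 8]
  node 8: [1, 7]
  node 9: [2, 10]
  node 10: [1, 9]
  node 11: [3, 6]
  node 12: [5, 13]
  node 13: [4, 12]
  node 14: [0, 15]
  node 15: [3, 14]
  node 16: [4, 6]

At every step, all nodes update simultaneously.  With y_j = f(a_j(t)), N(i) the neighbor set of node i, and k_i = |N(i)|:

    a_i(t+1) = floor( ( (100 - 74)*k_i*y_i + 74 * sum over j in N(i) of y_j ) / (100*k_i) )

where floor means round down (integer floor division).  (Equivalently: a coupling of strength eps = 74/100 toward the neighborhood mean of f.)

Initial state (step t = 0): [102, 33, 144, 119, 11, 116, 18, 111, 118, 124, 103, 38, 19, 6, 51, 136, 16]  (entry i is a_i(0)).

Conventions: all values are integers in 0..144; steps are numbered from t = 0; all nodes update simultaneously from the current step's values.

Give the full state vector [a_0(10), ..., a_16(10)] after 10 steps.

Answer: [79, 105, 111, 20, 57, 94, 53, 104, 118, 93, 107, 21, 52, 36, 67, 21, 53]

Derivation:
t=0: [102, 33, 144, 119, 11, 116, 18, 111, 118, 124, 103, 38, 19, 6, 51, 136, 16]
t=1: [46, 21, 87, 118, 14, 16, 49, 49, 27, 88, 80, 86, 9, 18, 83, 131, 24]
t=2: [45, 39, 53, 57, 35, 49, 54, 57, 71, 20, 27, 46, 24, 19, 95, 43, 62]
t=3: [73, 52, 95, 109, 33, 84, 72, 89, 88, 75, 60, 123, 67, 54, 77, 79, 75]
t=4: [23, 90, 19, 62, 74, 20, 69, 16, 55, 64, 91, 49, 57, 64, 25, 17, 43]
t=5: [43, 57, 21, 53, 45, 75, 82, 67, 49, 20, 13, 37, 51, 61, 40, 27, 42]
t=6: [67, 83, 29, 83, 114, 86, 71, 60, 84, 31, 68, 74, 93, 118, 79, 93, 70]
t=7: [19, 19, 92, 20, 8, 16, 24, 66, 65, 46, 36, 23, 10, 6, 17, 20, 15]
t=8: [30, 41, 47, 39, 10, 24, 38, 12, 19, 62, 72, 43, 13, 6, 34, 34, 26]
t=9: [61, 47, 35, 85, 22, 42, 77, 57, 49, 50, 42, 88, 23, 11, 69, 78, 48]
t=10: [79, 105, 111, 20, 57, 94, 53, 104, 118, 93, 107, 21, 52, 36, 67, 21, 53]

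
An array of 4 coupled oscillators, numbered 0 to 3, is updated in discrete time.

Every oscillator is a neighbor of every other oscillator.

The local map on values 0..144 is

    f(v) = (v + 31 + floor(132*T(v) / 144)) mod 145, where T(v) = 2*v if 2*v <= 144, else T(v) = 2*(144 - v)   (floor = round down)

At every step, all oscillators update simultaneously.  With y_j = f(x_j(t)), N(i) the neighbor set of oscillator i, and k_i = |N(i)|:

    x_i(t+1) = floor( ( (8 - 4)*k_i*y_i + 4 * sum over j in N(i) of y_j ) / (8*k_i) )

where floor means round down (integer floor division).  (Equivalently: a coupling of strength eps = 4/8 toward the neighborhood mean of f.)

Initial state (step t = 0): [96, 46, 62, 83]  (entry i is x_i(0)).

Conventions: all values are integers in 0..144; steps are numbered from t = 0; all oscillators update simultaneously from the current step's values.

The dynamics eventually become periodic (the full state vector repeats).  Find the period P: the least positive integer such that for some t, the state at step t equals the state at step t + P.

Answer: 2
Key observation: The state at step 11, [80, 80, 80, 80], reappears at step 13 — and no state repeats earlier — so the cycle the system enters has period 2.

Derivation:
t=0: [96, 46, 62, 83]
t=1: [61, 43, 58, 64]
t=2: [49, 32, 47, 52]
t=3: [40, 73, 39, 43]
t=4: [111, 93, 110, 65]
t=5: [61, 66, 62, 66]
t=6: [63, 68, 64, 68]
t=7: [69, 73, 70, 73]
t=8: [84, 86, 85, 86]
t=9: [79, 78, 78, 78]
t=10: [84, 84, 84, 84]
t=11: [80, 80, 80, 80]
t=12: [83, 83, 83, 83]
t=13: [80, 80, 80, 80]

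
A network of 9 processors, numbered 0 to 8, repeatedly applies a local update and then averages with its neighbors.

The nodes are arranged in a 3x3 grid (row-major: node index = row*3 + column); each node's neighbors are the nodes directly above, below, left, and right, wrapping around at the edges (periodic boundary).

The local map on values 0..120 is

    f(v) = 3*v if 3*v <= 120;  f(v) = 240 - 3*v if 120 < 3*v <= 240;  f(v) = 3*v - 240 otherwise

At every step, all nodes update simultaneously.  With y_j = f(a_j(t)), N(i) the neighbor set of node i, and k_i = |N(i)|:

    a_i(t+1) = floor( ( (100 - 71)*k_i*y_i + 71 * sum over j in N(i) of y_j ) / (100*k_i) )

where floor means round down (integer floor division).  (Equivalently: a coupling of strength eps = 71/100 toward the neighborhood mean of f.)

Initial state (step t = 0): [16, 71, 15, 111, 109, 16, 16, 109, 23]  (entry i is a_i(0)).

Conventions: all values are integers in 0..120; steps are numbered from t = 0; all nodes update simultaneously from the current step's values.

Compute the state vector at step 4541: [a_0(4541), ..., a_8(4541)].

Simulating step by step:
t=0: [16, 71, 15, 111, 109, 16, 16, 109, 23]
t=1: [51, 55, 47, 67, 70, 66, 66, 66, 60]
t=2: [70, 67, 75, 46, 43, 52, 52, 48, 57]
t=3: [51, 56, 43, 84, 89, 77, 77, 81, 69]
t=4: [61, 61, 67, 26, 24, 35, 26, 25, 33]
t=5: [61, 59, 67, 78, 76, 81, 77, 76, 81]
t=6: [37, 39, 33, 16, 18, 11, 16, 18, 12]
t=7: [87, 90, 81, 57, 60, 51, 58, 60, 51]
t=8: [35, 34, 40, 61, 61, 64, 61, 60, 63]
t=9: [90, 90, 89, 63, 63, 64, 64, 64, 65]
t=10: [36, 36, 34, 46, 46, 44, 44, 44, 43]
t=11: [105, 105, 106, 105, 105, 105, 107, 107, 107]
t=12: [76, 76, 76, 76, 76, 76, 78, 78, 79]
t=13: [10, 10, 10, 10, 10, 10, 7, 7, 7]
t=14: [28, 28, 28, 28, 28, 28, 24, 24, 24]
t=15: [81, 81, 81, 81, 81, 81, 76, 76, 76]
t=16: [4, 4, 4, 4, 4, 4, 8, 8, 8]
t=17: [14, 14, 14, 14, 14, 14, 19, 19, 19]
t=18: [44, 44, 44, 44, 44, 44, 51, 51, 51]
t=19: [104, 104, 104, 104, 104, 104, 94, 94, 94]
t=20: [66, 66, 66, 66, 66, 66, 52, 52, 52]
t=21: [49, 49, 49, 49, 49, 49, 69, 69, 69]
t=22: [82, 82, 82, 82, 82, 82, 54, 54, 54]
t=23: [18, 18, 18, 18, 18, 18, 52, 52, 52]
t=24: [59, 59, 59, 59, 59, 59, 73, 73, 73]
t=25: [55, 55, 55, 55, 55, 55, 35, 35, 35]
t=26: [80, 80, 80, 80, 80, 80, 94, 94, 94]
t=27: [7, 7, 7, 7, 7, 7, 27, 27, 27]
t=28: [31, 31, 31, 31, 31, 31, 59, 59, 59]
t=29: [87, 87, 87, 87, 87, 87, 73, 73, 73]
t=30: [21, 21, 21, 21, 21, 21, 21, 21, 21]
t=31: [63, 63, 63, 63, 63, 63, 63, 63, 63]
t=32: [51, 51, 51, 51, 51, 51, 51, 51, 51]
t=33: [87, 87, 87, 87, 87, 87, 87, 87, 87]
t=34: [21, 21, 21, 21, 21, 21, 21, 21, 21]

Answer: [87, 87, 87, 87, 87, 87, 87, 87, 87]
Key observation: The state at step 30, [21, 21, 21, 21, 21, 21, 21, 21, 21], reappears at step 34: the system is in a cycle of period 4 from step 30 on.  Therefore the state at step 4541 equals the state at step 30 + ((4541 - 30) mod 4) = 33, which is [87, 87, 87, 87, 87, 87, 87, 87, 87].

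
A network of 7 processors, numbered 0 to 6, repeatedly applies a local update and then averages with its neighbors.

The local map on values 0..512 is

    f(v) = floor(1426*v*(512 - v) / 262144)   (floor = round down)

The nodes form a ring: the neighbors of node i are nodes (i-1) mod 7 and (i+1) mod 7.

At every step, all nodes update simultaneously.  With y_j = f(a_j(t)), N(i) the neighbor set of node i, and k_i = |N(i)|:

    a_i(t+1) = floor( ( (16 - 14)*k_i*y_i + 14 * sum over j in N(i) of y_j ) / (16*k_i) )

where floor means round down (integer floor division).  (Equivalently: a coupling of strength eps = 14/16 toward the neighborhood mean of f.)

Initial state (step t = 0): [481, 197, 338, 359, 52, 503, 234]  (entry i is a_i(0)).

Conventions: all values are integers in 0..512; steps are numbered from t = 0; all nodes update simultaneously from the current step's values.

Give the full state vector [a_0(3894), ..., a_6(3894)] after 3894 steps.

Answer: [327, 327, 327, 327, 327, 327, 327]
Key observation: The state at step 9, [329, 329, 329, 329, 329, 329, 329], reappears at step 11: the system is in a cycle of period 2 from step 9 on.  Therefore the state at step 3894 equals the state at step 9 + ((3894 - 9) mod 2) = 10, which is [327, 327, 327, 327, 327, 327, 327].

Derivation:
t=0: [481, 197, 338, 359, 52, 503, 234]
t=1: [312, 217, 317, 233, 157, 214, 90]
t=2: [284, 338, 348, 323, 343, 265, 325]
t=3: [327, 329, 323, 314, 340, 326, 351]
t=4: [318, 330, 332, 326, 331, 314, 326]
t=5: [328, 329, 327, 325, 332, 328, 335]
t=6: [324, 328, 328, 327, 328, 324, 327]
t=7: [328, 329, 328, 328, 329, 328, 330]
t=8: [326, 327, 327, 327, 327, 326, 327]
t=9: [329, 329, 329, 329, 329, 329, 329]
t=10: [327, 327, 327, 327, 327, 327, 327]
t=11: [329, 329, 329, 329, 329, 329, 329]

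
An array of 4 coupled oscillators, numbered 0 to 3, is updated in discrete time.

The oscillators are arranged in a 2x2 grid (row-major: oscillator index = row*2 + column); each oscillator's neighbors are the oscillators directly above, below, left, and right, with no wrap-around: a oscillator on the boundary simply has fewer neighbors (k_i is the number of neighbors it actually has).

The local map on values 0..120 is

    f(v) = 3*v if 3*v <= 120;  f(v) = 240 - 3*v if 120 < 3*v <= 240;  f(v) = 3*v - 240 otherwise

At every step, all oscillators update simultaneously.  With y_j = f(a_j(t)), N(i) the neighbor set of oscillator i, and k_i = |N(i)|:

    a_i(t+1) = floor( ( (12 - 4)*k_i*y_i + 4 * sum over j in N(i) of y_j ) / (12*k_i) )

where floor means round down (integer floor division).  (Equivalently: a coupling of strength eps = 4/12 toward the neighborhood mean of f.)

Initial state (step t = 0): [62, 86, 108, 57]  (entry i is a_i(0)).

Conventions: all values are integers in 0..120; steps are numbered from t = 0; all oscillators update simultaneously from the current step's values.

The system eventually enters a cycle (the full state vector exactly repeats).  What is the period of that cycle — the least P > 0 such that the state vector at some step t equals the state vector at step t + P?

Answer: 4
Key observation: The state at step 18, [40, 32, 32, 40], reappears at step 22 — and no state repeats earlier — so the cycle the system enters has period 4.

Derivation:
t=0: [62, 86, 108, 57]
t=1: [53, 32, 76, 63]
t=2: [72, 86, 30, 52]
t=3: [34, 30, 78, 74]
t=4: [84, 80, 24, 28]
t=5: [20, 16, 64, 68]
t=6: [56, 48, 48, 40]
t=7: [80, 96, 96, 112]
t=8: [16, 48, 48, 80]
t=9: [64, 72, 72, 32]
t=10: [40, 40, 40, 72]
t=11: [120, 104, 104, 56]
t=12: [104, 80, 80, 72]
t=13: [48, 16, 16, 16]
t=14: [80, 56, 56, 48]
t=15: [24, 64, 64, 88]
t=16: [64, 48, 48, 32]
t=17: [64, 88, 88, 96]
t=18: [40, 32, 32, 40]
t=19: [112, 104, 104, 112]
t=20: [88, 80, 80, 88]
t=21: [16, 8, 8, 16]
t=22: [40, 32, 32, 40]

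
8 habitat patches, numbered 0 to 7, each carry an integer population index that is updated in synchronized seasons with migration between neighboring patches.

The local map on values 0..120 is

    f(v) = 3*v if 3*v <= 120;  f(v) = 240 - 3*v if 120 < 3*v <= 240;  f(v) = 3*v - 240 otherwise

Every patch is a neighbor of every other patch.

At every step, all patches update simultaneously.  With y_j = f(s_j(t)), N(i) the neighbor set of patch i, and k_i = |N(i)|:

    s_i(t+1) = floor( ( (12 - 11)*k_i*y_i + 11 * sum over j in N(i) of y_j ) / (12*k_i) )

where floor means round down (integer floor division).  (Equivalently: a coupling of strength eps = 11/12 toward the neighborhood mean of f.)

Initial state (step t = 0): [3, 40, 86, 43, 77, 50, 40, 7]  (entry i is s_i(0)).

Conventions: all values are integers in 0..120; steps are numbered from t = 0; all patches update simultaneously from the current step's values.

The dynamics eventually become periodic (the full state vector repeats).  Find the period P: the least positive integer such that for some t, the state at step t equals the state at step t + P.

Simulating step by step:
t=0: [3, 40, 86, 43, 77, 50, 40, 7]
t=1: [64, 59, 64, 59, 64, 60, 59, 64]
t=2: [55, 54, 55, 54, 55, 54, 54, 55]
t=3: [76, 76, 76, 76, 76, 76, 76, 76]
t=4: [12, 12, 12, 12, 12, 12, 12, 12]
t=5: [36, 36, 36, 36, 36, 36, 36, 36]
t=6: [108, 108, 108, 108, 108, 108, 108, 108]
t=7: [84, 84, 84, 84, 84, 84, 84, 84]
t=8: [12, 12, 12, 12, 12, 12, 12, 12]

Answer: 4
Key observation: The state at step 4, [12, 12, 12, 12, 12, 12, 12, 12], reappears at step 8 — and no state repeats earlier — so the cycle the system enters has period 4.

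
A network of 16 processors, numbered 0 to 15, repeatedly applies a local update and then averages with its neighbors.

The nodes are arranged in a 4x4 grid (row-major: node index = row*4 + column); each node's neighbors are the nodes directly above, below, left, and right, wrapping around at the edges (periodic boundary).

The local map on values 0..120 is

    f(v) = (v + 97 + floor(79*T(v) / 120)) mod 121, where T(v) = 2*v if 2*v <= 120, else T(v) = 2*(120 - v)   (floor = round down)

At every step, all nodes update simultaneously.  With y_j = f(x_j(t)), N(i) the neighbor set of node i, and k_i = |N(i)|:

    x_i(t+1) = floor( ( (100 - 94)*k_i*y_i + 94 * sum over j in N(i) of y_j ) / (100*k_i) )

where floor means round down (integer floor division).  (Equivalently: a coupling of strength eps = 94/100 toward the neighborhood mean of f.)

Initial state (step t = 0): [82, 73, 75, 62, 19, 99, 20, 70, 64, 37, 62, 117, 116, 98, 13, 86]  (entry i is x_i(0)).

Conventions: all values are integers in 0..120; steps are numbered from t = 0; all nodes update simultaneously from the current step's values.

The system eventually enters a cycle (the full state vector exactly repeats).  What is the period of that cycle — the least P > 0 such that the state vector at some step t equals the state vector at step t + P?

Simulating step by step:
t=0: [82, 73, 75, 62, 19, 99, 20, 70, 64, 37, 62, 117, 116, 98, 13, 86]
t=1: [86, 105, 65, 109, 103, 56, 104, 65, 71, 104, 50, 110, 106, 70, 101, 79]
t=2: [100, 108, 101, 109, 108, 101, 105, 100, 100, 104, 100, 105, 108, 101, 105, 100]
t=3: [99, 101, 99, 101, 101, 99, 101, 99, 99, 101, 100, 101, 101, 99, 101, 99]
t=4: [102, 102, 102, 102, 102, 102, 102, 102, 102, 102, 102, 102, 102, 102, 102, 102]
t=5: [101, 101, 101, 101, 101, 101, 101, 101, 101, 101, 101, 101, 101, 101, 101, 101]
t=6: [102, 102, 102, 102, 102, 102, 102, 102, 102, 102, 102, 102, 102, 102, 102, 102]

Answer: 2
Key observation: The state at step 4, [102, 102, 102, 102, 102, 102, 102, 102, 102, 102, 102, 102, 102, 102, 102, 102], reappears at step 6 — and no state repeats earlier — so the cycle the system enters has period 2.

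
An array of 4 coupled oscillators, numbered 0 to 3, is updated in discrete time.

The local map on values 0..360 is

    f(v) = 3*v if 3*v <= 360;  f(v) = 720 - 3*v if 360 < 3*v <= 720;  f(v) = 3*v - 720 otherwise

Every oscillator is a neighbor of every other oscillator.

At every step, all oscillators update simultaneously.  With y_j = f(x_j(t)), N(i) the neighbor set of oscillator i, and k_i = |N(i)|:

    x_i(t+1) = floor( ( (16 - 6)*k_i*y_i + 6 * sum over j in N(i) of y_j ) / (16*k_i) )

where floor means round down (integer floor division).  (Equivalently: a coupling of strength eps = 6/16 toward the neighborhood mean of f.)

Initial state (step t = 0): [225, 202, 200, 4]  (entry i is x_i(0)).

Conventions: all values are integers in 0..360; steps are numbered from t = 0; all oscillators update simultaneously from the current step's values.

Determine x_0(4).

Answer: x_0(4) = 299

Derivation:
t=0: [225, 202, 200, 4]
t=1: [58, 93, 96, 42]
t=2: [195, 247, 252, 171]
t=3: [117, 60, 67, 153]
t=4: [299, 214, 224, 254]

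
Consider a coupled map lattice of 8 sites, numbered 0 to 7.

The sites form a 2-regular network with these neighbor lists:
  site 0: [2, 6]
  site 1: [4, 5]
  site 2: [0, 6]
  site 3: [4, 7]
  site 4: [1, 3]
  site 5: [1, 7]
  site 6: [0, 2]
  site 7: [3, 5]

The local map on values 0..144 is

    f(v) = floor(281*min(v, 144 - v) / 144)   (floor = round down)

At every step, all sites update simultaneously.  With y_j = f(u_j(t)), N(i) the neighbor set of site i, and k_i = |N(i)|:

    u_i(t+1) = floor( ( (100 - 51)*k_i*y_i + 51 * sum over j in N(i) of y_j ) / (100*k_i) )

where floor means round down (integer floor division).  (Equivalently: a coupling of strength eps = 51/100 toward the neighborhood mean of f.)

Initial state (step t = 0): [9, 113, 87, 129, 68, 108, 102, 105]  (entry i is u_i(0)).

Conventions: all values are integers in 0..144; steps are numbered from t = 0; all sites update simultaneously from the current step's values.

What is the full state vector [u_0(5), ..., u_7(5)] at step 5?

Answer: [133, 127, 133, 127, 123, 133, 133, 133]

Derivation:
t=0: [9, 113, 87, 129, 68, 108, 102, 105]
t=1: [57, 80, 79, 67, 87, 68, 72, 62]
t=2: [122, 122, 125, 122, 119, 126, 129, 125]
t=3: [37, 41, 36, 42, 44, 37, 34, 37]
t=4: [69, 79, 69, 79, 82, 74, 68, 74]
t=5: [133, 127, 133, 127, 123, 133, 133, 133]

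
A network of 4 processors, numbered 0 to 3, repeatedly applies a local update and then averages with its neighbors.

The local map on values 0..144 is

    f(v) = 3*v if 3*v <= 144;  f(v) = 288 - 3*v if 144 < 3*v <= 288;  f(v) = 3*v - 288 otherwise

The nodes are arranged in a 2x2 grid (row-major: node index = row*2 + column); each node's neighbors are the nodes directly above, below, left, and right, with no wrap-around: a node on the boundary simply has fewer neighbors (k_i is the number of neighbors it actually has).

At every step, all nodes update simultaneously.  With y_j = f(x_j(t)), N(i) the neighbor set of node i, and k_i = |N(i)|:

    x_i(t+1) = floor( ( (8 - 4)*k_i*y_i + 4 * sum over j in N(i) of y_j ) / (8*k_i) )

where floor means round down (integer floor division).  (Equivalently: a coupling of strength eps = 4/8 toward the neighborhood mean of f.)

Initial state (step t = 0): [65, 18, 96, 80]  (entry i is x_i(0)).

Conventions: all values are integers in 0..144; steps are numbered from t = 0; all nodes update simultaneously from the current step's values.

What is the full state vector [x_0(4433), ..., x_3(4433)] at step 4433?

Answer: [9, 9, 9, 9]
Key observation: The state at step 11, [81, 81, 81, 81], reappears at step 19: the system is in a cycle of period 8 from step 11 on.  Therefore the state at step 4433 equals the state at step 11 + ((4433 - 11) mod 8) = 17, which is [9, 9, 9, 9].

Derivation:
t=0: [65, 18, 96, 80]
t=1: [60, 62, 35, 37]
t=2: [105, 105, 107, 107]
t=3: [28, 28, 31, 31]
t=4: [86, 86, 90, 90]
t=5: [27, 27, 21, 21]
t=6: [76, 76, 67, 67]
t=7: [66, 66, 80, 80]
t=8: [79, 79, 58, 58]
t=9: [66, 66, 98, 98]
t=10: [69, 69, 27, 27]
t=11: [81, 81, 81, 81]
t=12: [45, 45, 45, 45]
t=13: [135, 135, 135, 135]
t=14: [117, 117, 117, 117]
t=15: [63, 63, 63, 63]
t=16: [99, 99, 99, 99]
t=17: [9, 9, 9, 9]
t=18: [27, 27, 27, 27]
t=19: [81, 81, 81, 81]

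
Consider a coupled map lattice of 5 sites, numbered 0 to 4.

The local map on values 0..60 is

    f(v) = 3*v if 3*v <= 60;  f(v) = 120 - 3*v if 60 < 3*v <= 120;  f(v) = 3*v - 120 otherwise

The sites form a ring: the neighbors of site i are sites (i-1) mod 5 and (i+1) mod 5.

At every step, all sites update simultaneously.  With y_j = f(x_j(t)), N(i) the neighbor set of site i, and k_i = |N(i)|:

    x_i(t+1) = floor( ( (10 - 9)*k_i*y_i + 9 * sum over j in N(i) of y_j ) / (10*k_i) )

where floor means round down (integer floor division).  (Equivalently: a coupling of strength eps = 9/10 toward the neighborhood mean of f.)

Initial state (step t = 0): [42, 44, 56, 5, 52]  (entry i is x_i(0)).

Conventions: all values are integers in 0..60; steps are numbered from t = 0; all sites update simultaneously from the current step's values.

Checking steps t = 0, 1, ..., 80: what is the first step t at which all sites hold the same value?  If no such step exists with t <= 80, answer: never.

Answer: 34
Key observation: Synchronization is absorbing here: once all sites are equal they stay equal, and step 34 is the first all-equal step.

Derivation:
t=0: [42, 44, 56, 5, 52]  (not all equal)
t=1: [22, 25, 16, 39, 13]  (not all equal)
t=2: [43, 50, 26, 39, 29]  (not all equal)
t=3: [29, 25, 19, 34, 8]  (not all equal)
t=4: [34, 45, 34, 38, 25]  (not all equal)
t=5: [28, 17, 11, 28, 15]  (not all equal)
t=6: [46, 36, 42, 38, 36]  (not all equal)
t=7: [12, 12, 8, 8, 12]  (not all equal)
t=8: [36, 30, 29, 29, 30]  (not all equal)
t=9: [28, 23, 31, 31, 23]  (not all equal)
t=10: [49, 33, 37, 37, 33]  (not all equal)
t=11: [21, 18, 14, 14, 18]  (not all equal)
t=12: [54, 49, 47, 47, 49]  (not all equal)
t=13: [28, 31, 23, 23, 31]  (not all equal)
t=14: [27, 41, 40, 40, 41]  (not all equal)
t=15: [6, 17, 1, 1, 17]  (not all equal)
t=16: [47, 14, 24, 24, 14]  (not all equal)
t=17: [39, 35, 45, 45, 35]  (not all equal)
t=18: [13, 9, 15, 15, 9]  (not all equal)
t=19: [28, 40, 36, 36, 40]  (not all equal)
t=20: [3, 21, 6, 6, 21]  (not all equal)
t=21: [52, 17, 35, 35, 17]  (not all equal)
t=22: [49, 28, 31, 31, 28]  (not all equal)
t=23: [35, 27, 31, 31, 27]  (not all equal)
t=24: [36, 22, 32, 32, 22]  (not all equal)
t=25: [49, 21, 37, 37, 21]  (not all equal)
t=26: [54, 21, 30, 30, 21]  (not all equal)
t=27: [55, 38, 42, 42, 38]  (not all equal)
t=28: [9, 23, 6, 6, 23]  (not all equal)
t=29: [48, 25, 32, 32, 25]  (not all equal)
t=30: [42, 26, 33, 33, 26]  (not all equal)
t=31: [38, 16, 30, 30, 16]  (not all equal)
t=32: [43, 21, 38, 38, 21]  (not all equal)
t=33: [52, 12, 28, 28, 12]  (not all equal)
t=34: [36, 36, 36, 36, 36]  (all equal)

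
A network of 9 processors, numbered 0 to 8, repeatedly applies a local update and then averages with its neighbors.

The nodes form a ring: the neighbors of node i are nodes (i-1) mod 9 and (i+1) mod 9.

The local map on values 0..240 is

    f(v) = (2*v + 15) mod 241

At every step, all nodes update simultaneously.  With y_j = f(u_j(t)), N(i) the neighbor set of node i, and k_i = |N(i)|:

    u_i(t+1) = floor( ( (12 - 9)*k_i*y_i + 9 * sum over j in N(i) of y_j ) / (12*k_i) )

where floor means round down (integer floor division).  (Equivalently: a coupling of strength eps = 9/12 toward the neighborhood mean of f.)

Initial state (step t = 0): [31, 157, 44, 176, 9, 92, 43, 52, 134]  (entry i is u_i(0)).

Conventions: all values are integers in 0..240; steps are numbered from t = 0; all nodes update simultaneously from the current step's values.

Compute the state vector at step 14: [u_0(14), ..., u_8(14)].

Simulating step by step:
t=0: [31, 157, 44, 176, 9, 92, 43, 52, 134]
t=1: [68, 89, 106, 82, 130, 100, 144, 83, 84]
t=2: [178, 190, 196, 142, 156, 89, 164, 137, 170]
t=3: [133, 149, 121, 109, 115, 118, 115, 93, 95]
t=4: [113, 39, 118, 65, 92, 5, 80, 128, 141]
t=5: [55, 27, 91, 114, 113, 146, 64, 94, 25]
t=6: [81, 138, 75, 74, 25, 70, 136, 128, 139]
t=7: [82, 140, 121, 127, 135, 80, 80, 44, 90]
t=8: [138, 86, 34, 29, 87, 125, 148, 164, 154]
t=9: [113, 96, 118, 120, 83, 103, 64, 82, 77]
t=10: [141, 55, 85, 75, 133, 176, 185, 161, 109]
t=11: [148, 121, 155, 125, 119, 100, 119, 165, 115]
t=12: [25, 61, 36, 42, 92, 62, 122, 32, 66]
t=13: [122, 91, 110, 132, 139, 116, 86, 81, 90]
t=14: [151, 144, 146, 117, 29, 91, 115, 187, 121]

Answer: [151, 144, 146, 117, 29, 91, 115, 187, 121]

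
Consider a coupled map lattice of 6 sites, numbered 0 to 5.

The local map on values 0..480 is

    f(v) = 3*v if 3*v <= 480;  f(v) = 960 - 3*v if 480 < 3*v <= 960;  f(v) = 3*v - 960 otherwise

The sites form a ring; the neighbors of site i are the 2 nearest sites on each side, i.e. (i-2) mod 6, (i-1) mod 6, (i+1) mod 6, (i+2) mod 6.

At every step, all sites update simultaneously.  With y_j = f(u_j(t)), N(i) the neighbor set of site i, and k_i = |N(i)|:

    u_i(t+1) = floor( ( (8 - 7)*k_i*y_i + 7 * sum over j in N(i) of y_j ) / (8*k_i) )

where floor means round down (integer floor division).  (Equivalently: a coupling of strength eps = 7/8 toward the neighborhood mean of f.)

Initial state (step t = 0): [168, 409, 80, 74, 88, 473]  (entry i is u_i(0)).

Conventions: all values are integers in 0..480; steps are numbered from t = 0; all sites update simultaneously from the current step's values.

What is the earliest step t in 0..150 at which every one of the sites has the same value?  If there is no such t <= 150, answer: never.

Simulating step by step:
t=0: [168, 409, 80, 74, 88, 473]  (not all equal)
t=1: [326, 334, 294, 296, 334, 321]  (not all equal)
t=2: [38, 42, 47, 45, 42, 38]  (not all equal)
t=3: [125, 126, 127, 127, 126, 123]  (not all equal)
t=4: [376, 376, 378, 377, 376, 376]  (not all equal)
t=5: [169, 169, 169, 169, 169, 168]  (not all equal)
t=6: [453, 453, 453, 453, 453, 453]  (all equal)

Answer: 6
Key observation: Synchronization is absorbing here: once all sites are equal they stay equal, and step 6 is the first all-equal step.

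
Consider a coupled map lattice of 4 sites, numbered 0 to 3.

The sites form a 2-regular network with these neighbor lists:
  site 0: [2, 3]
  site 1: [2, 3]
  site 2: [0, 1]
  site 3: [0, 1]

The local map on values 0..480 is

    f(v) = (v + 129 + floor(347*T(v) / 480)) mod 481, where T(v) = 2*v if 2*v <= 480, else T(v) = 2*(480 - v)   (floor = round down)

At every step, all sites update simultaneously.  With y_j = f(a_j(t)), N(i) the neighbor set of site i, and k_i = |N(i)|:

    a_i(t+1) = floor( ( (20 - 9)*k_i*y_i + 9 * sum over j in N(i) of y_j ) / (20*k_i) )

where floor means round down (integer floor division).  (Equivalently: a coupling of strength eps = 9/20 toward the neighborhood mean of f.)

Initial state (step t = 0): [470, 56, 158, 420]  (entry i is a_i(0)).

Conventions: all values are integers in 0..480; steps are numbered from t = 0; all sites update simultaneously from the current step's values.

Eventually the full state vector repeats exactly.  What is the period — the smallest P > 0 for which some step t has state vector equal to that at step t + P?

Answer: 4
Key observation: The state at step 59, [132, 132, 132, 132], reappears at step 63 — and no state repeats earlier — so the cycle the system enters has period 4.

Derivation:
t=0: [470, 56, 158, 420]
t=1: [114, 188, 108, 174]
t=2: [328, 163, 331, 155]
t=3: [156, 75, 160, 69]
t=4: [91, 247, 98, 240]
t=5: [328, 262, 333, 260]
t=6: [201, 218, 200, 218]
t=7: [148, 171, 147, 171]
t=8: [21, 52, 20, 53]
t=9: [196, 238, 195, 240]
t=10: [150, 207, 148, 209]
t=11: [45, 122, 42, 125]
t=12: [281, 384, 276, 388]
t=13: [205, 180, 206, 179]
t=14: [135, 101, 136, 100]
t=15: [440, 394, 441, 393]
t=16: [149, 161, 149, 161]
t=17: [18, 34, 18, 34]
t=18: [181, 203, 181, 203]
t=19: [102, 131, 102, 131]
t=20: [393, 433, 393, 433]
t=21: [161, 152, 161, 152]
t=22: [36, 23, 36, 23]
t=23: [209, 192, 209, 192]
t=24: [149, 126, 149, 126]
t=25: [107, 341, 107, 341]
t=26: [344, 234, 344, 234]
t=27: [195, 212, 195, 212]
t=28: [133, 156, 133, 156]
t=29: [358, 124, 358, 124]
t=30: [238, 375, 238, 375]
t=31: [217, 186, 217, 186]
t=32: [160, 119, 160, 119]
t=33: [124, 334, 124, 334]
t=34: [378, 246, 378, 246]
t=35: [186, 218, 186, 218]
t=36: [119, 163, 119, 163]
t=37: [335, 130, 335, 130]
t=38: [249, 388, 249, 388]
t=39: [216, 182, 216, 182]
t=40: [157, 111, 157, 111]
t=41: [114, 316, 114, 316]
t=42: [360, 247, 360, 247]
t=43: [192, 219, 192, 219]
t=44: [131, 168, 131, 168]
t=45: [361, 145, 361, 145]
t=46: [140, 42, 140, 42]
t=47: [417, 285, 417, 285]
t=48: [169, 200, 169, 200]
t=49: [78, 119, 78, 119]
t=50: [341, 397, 341, 397]
t=51: [183, 170, 183, 170]
t=52: [87, 70, 87, 70]
t=53: [331, 309, 331, 309]
t=54: [196, 201, 196, 201]
t=55: [129, 136, 129, 136]
t=56: [447, 457, 447, 457]
t=57: [141, 138, 141, 138]
t=58: [471, 467, 471, 467]
t=59: [132, 132, 132, 132]
t=60: [451, 451, 451, 451]
t=61: [140, 140, 140, 140]
t=62: [471, 471, 471, 471]
t=63: [132, 132, 132, 132]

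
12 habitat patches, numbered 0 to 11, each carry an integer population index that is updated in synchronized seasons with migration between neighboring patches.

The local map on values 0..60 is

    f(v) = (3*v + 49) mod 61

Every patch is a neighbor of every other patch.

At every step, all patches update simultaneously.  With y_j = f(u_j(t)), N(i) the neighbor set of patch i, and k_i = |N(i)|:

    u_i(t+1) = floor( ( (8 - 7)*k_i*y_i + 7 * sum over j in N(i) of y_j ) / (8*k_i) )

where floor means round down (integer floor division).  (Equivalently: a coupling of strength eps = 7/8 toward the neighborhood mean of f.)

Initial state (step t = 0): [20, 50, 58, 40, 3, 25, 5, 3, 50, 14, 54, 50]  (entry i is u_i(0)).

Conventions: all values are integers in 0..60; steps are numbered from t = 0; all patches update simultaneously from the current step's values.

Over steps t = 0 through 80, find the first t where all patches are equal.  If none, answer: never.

Answer: 2
Key observation: Synchronization is absorbing here: once all patches are equal they stay equal, and step 2 is the first all-equal step.

Derivation:
t=0: [20, 50, 58, 40, 3, 25, 5, 3, 50, 14, 54, 50]  (not all equal)
t=1: [30, 29, 30, 30, 31, 28, 28, 31, 29, 30, 30, 29]  (not all equal)
t=2: [15, 15, 15, 15, 15, 15, 15, 15, 15, 15, 15, 15]  (all equal)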